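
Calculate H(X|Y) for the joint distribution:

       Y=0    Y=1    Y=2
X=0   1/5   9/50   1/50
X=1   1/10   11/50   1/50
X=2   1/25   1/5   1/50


H(X|Y) = Σ_y p(y) H(X|Y=y)
  p(Y=0) = 17/50, H(X|Y=0) = 1.3328
  p(Y=1) = 3/5, H(X|Y=1) = 1.5801
  p(Y=2) = 3/50, H(X|Y=2) = 1.5850
H(X|Y) = 0.3400×1.3328 + 0.6000×1.5801 + 0.0600×1.5850 = 1.4963 bits


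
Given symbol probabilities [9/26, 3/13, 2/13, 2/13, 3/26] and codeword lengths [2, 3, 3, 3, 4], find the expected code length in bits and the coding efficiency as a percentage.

Average length L = Σ p_i × l_i = 2.7692 bits
Entropy H = 2.2084 bits
Efficiency η = H/L × 100% = 79.75%


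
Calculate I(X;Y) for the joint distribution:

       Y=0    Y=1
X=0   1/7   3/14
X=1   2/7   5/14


H(X) = 0.9403, H(Y) = 0.9852, H(X,Y) = 1.9242
I(X;Y) = H(X) + H(Y) - H(X,Y) = 0.0013 bits


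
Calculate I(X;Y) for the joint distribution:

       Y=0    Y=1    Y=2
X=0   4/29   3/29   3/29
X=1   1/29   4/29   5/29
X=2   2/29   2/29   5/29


H(X) = 1.5832, H(Y) = 1.5378, H(X,Y) = 3.0397
I(X;Y) = H(X) + H(Y) - H(X,Y) = 0.0812 bits


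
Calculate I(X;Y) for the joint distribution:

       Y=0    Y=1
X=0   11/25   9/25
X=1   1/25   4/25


H(X) = 0.7219, H(Y) = 0.9988, H(X,Y) = 1.6605
I(X;Y) = H(X) + H(Y) - H(X,Y) = 0.0602 bits


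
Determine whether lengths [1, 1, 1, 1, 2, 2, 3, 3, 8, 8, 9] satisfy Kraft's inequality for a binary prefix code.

Kraft inequality: Σ 2^(-l_i) ≤ 1 for prefix-free code
Calculating: 2^(-1) + 2^(-1) + 2^(-1) + 2^(-1) + 2^(-2) + 2^(-2) + 2^(-3) + 2^(-3) + 2^(-8) + 2^(-8) + 2^(-9)
= 0.5 + 0.5 + 0.5 + 0.5 + 0.25 + 0.25 + 0.125 + 0.125 + 0.00390625 + 0.00390625 + 0.001953125
= 2.7598
Since 2.7598 > 1, prefix-free code does not exist


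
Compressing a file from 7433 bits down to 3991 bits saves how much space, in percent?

Space savings = (1 - Compressed/Original) × 100%
= (1 - 3991/7433) × 100%
= 46.31%


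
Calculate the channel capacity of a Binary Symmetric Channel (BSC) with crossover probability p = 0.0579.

For BSC with error probability p:
C = 1 - H(p) where H(p) is binary entropy
H(0.0579) = -0.0579 × log₂(0.0579) - 0.9421 × log₂(0.9421)
H(p) = 0.3191
C = 1 - 0.3191 = 0.6809 bits/use


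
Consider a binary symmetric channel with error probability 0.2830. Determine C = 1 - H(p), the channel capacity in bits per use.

For BSC with error probability p:
C = 1 - H(p) where H(p) is binary entropy
H(0.2830) = -0.2830 × log₂(0.2830) - 0.7170 × log₂(0.7170)
H(p) = 0.8595
C = 1 - 0.8595 = 0.1405 bits/use


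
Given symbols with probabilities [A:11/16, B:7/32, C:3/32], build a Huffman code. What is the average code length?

Huffman tree construction:
Combine smallest probabilities repeatedly
Resulting codes:
  A: 1 (length 1)
  B: 01 (length 2)
  C: 00 (length 2)
Average length = Σ p(s) × length(s) = 1.3125 bits


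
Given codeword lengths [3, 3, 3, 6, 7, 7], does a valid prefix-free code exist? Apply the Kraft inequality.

Kraft inequality: Σ 2^(-l_i) ≤ 1 for prefix-free code
Calculating: 2^(-3) + 2^(-3) + 2^(-3) + 2^(-6) + 2^(-7) + 2^(-7)
= 0.125 + 0.125 + 0.125 + 0.015625 + 0.0078125 + 0.0078125
= 0.4062
Since 0.4062 ≤ 1, prefix-free code exists


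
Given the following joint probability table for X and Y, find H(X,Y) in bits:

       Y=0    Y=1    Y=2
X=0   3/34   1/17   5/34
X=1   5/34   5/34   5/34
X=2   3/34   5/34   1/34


H(X,Y) = -Σ p(x,y) log₂ p(x,y)
  p(0,0)=3/34: -0.0882 × log₂(0.0882) = 0.3090
  p(0,1)=1/17: -0.0588 × log₂(0.0588) = 0.2404
  p(0,2)=5/34: -0.1471 × log₂(0.1471) = 0.4067
  p(1,0)=5/34: -0.1471 × log₂(0.1471) = 0.4067
  p(1,1)=5/34: -0.1471 × log₂(0.1471) = 0.4067
  p(1,2)=5/34: -0.1471 × log₂(0.1471) = 0.4067
  p(2,0)=3/34: -0.0882 × log₂(0.0882) = 0.3090
  p(2,1)=5/34: -0.1471 × log₂(0.1471) = 0.4067
  p(2,2)=1/34: -0.0294 × log₂(0.0294) = 0.1496
H(X,Y) = 3.0416 bits


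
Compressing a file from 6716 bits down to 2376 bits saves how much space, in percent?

Space savings = (1 - Compressed/Original) × 100%
= (1 - 2376/6716) × 100%
= 64.62%


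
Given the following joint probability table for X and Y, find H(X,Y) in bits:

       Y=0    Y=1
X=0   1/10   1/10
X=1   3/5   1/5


H(X,Y) = -Σ p(x,y) log₂ p(x,y)
  p(0,0)=1/10: -0.1000 × log₂(0.1000) = 0.3322
  p(0,1)=1/10: -0.1000 × log₂(0.1000) = 0.3322
  p(1,0)=3/5: -0.6000 × log₂(0.6000) = 0.4422
  p(1,1)=1/5: -0.2000 × log₂(0.2000) = 0.4644
H(X,Y) = 1.5710 bits


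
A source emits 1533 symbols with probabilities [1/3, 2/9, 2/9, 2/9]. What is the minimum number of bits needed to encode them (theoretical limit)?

Entropy H = 1.9749 bits/symbol
Minimum bits = H × n = 1.9749 × 1533
= 3027.58 bits


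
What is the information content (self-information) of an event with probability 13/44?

Information content I(x) = -log₂(p(x))
I = -log₂(13/44) = -log₂(0.2955)
I = 1.7590 bits


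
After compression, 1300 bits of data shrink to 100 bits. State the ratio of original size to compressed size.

Compression ratio = Original / Compressed
= 1300 / 100 = 13.00:1


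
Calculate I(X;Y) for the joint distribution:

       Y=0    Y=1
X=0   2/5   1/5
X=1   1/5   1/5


H(X) = 0.9710, H(Y) = 0.9710, H(X,Y) = 1.9219
I(X;Y) = H(X) + H(Y) - H(X,Y) = 0.0200 bits


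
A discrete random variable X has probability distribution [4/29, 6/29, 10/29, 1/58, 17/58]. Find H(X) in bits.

H(X) = -Σ p(x) log₂ p(x)
  -4/29 × log₂(4/29) = 0.3942
  -6/29 × log₂(6/29) = 0.4703
  -10/29 × log₂(10/29) = 0.5297
  -1/58 × log₂(1/58) = 0.1010
  -17/58 × log₂(17/58) = 0.5189
H(X) = 2.0141 bits


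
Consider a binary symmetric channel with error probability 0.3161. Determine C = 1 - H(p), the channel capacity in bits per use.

For BSC with error probability p:
C = 1 - H(p) where H(p) is binary entropy
H(0.3161) = -0.3161 × log₂(0.3161) - 0.6839 × log₂(0.6839)
H(p) = 0.9001
C = 1 - 0.9001 = 0.0999 bits/use


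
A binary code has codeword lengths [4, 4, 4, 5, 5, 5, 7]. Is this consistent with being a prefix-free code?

Kraft inequality: Σ 2^(-l_i) ≤ 1 for prefix-free code
Calculating: 2^(-4) + 2^(-4) + 2^(-4) + 2^(-5) + 2^(-5) + 2^(-5) + 2^(-7)
= 0.0625 + 0.0625 + 0.0625 + 0.03125 + 0.03125 + 0.03125 + 0.0078125
= 0.2891
Since 0.2891 ≤ 1, prefix-free code exists


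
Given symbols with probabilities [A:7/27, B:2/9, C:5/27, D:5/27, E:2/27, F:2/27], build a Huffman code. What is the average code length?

Huffman tree construction:
Combine smallest probabilities repeatedly
Resulting codes:
  A: 10 (length 2)
  B: 01 (length 2)
  C: 111 (length 3)
  D: 00 (length 2)
  E: 1100 (length 4)
  F: 1101 (length 4)
Average length = Σ p(s) × length(s) = 2.4815 bits


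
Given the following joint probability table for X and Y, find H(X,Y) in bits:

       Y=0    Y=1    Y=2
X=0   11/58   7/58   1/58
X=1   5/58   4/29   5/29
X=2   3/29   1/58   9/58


H(X,Y) = -Σ p(x,y) log₂ p(x,y)
  p(0,0)=11/58: -0.1897 × log₂(0.1897) = 0.4549
  p(0,1)=7/58: -0.1207 × log₂(0.1207) = 0.3682
  p(0,2)=1/58: -0.0172 × log₂(0.0172) = 0.1010
  p(1,0)=5/58: -0.0862 × log₂(0.0862) = 0.3048
  p(1,1)=4/29: -0.1379 × log₂(0.1379) = 0.3942
  p(1,2)=5/29: -0.1724 × log₂(0.1724) = 0.4373
  p(2,0)=3/29: -0.1034 × log₂(0.1034) = 0.3386
  p(2,1)=1/58: -0.0172 × log₂(0.0172) = 0.1010
  p(2,2)=9/58: -0.1552 × log₂(0.1552) = 0.4171
H(X,Y) = 2.9171 bits


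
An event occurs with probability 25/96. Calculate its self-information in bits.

Information content I(x) = -log₂(p(x))
I = -log₂(25/96) = -log₂(0.2604)
I = 1.9411 bits


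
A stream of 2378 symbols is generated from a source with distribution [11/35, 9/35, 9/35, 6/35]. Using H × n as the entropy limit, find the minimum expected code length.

Entropy H = 1.9686 bits/symbol
Minimum bits = H × n = 1.9686 × 2378
= 4681.45 bits


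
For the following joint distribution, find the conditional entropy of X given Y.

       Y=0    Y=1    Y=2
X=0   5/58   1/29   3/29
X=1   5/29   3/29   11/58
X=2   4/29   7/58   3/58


H(X|Y) = Σ_y p(y) H(X|Y=y)
  p(Y=0) = 23/58, H(X|Y=0) = 1.5310
  p(Y=1) = 15/58, H(X|Y=1) = 1.4295
  p(Y=2) = 10/29, H(X|Y=2) = 1.4060
H(X|Y) = 0.3966×1.5310 + 0.2586×1.4295 + 0.3448×1.4060 = 1.4616 bits


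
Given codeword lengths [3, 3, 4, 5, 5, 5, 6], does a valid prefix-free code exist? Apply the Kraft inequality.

Kraft inequality: Σ 2^(-l_i) ≤ 1 for prefix-free code
Calculating: 2^(-3) + 2^(-3) + 2^(-4) + 2^(-5) + 2^(-5) + 2^(-5) + 2^(-6)
= 0.125 + 0.125 + 0.0625 + 0.03125 + 0.03125 + 0.03125 + 0.015625
= 0.4219
Since 0.4219 ≤ 1, prefix-free code exists


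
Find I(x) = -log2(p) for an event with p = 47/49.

Information content I(x) = -log₂(p(x))
I = -log₂(47/49) = -log₂(0.9592)
I = 0.0601 bits


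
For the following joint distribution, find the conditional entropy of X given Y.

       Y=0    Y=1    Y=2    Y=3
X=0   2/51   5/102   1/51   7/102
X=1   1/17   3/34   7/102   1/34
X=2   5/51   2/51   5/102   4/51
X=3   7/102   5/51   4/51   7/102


H(X|Y) = Σ_y p(y) H(X|Y=y)
  p(Y=0) = 9/34, H(X|Y=0) = 1.9260
  p(Y=1) = 14/51, H(X|Y=1) = 1.9017
  p(Y=2) = 11/51, H(X|Y=2) = 1.8567
  p(Y=3) = 25/102, H(X|Y=3) = 1.9215
H(X|Y) = 0.2647×1.9260 + 0.2745×1.9017 + 0.2157×1.8567 + 0.2451×1.9215 = 1.9033 bits


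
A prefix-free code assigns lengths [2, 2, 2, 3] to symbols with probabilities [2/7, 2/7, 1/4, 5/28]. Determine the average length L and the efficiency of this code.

Average length L = Σ p_i × l_i = 2.1786 bits
Entropy H = 1.9766 bits
Efficiency η = H/L × 100% = 90.73%


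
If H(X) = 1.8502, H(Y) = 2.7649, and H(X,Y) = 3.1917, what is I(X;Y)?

I(X;Y) = H(X) + H(Y) - H(X,Y)
I(X;Y) = 1.8502 + 2.7649 - 3.1917 = 1.4234 bits


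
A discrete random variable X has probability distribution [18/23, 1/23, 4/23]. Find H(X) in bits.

H(X) = -Σ p(x) log₂ p(x)
  -18/23 × log₂(18/23) = 0.2768
  -1/23 × log₂(1/23) = 0.1967
  -4/23 × log₂(4/23) = 0.4389
H(X) = 0.9123 bits


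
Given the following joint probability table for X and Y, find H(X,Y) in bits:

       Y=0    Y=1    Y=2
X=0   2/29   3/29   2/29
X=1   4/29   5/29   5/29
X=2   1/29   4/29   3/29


H(X,Y) = -Σ p(x,y) log₂ p(x,y)
  p(0,0)=2/29: -0.0690 × log₂(0.0690) = 0.2661
  p(0,1)=3/29: -0.1034 × log₂(0.1034) = 0.3386
  p(0,2)=2/29: -0.0690 × log₂(0.0690) = 0.2661
  p(1,0)=4/29: -0.1379 × log₂(0.1379) = 0.3942
  p(1,1)=5/29: -0.1724 × log₂(0.1724) = 0.4373
  p(1,2)=5/29: -0.1724 × log₂(0.1724) = 0.4373
  p(2,0)=1/29: -0.0345 × log₂(0.0345) = 0.1675
  p(2,1)=4/29: -0.1379 × log₂(0.1379) = 0.3942
  p(2,2)=3/29: -0.1034 × log₂(0.1034) = 0.3386
H(X,Y) = 3.0397 bits


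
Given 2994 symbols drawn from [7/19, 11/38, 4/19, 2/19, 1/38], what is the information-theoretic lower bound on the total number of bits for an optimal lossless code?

Entropy H = 2.0017 bits/symbol
Minimum bits = H × n = 2.0017 × 2994
= 5993.08 bits


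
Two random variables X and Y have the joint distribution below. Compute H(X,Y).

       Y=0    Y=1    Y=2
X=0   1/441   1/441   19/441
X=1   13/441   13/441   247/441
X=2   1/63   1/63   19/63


H(X,Y) = -Σ p(x,y) log₂ p(x,y)
  p(0,0)=1/441: -0.0023 × log₂(0.0023) = 0.0199
  p(0,1)=1/441: -0.0023 × log₂(0.0023) = 0.0199
  p(0,2)=19/441: -0.0431 × log₂(0.0431) = 0.1955
  p(1,0)=13/441: -0.0295 × log₂(0.0295) = 0.1499
  p(1,1)=13/441: -0.0295 × log₂(0.0295) = 0.1499
  p(1,2)=247/441: -0.5601 × log₂(0.5601) = 0.4684
  p(2,0)=1/63: -0.0159 × log₂(0.0159) = 0.0949
  p(2,1)=1/63: -0.0159 × log₂(0.0159) = 0.0949
  p(2,2)=19/63: -0.3016 × log₂(0.3016) = 0.5216
H(X,Y) = 1.7147 bits


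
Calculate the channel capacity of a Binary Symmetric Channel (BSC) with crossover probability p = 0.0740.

For BSC with error probability p:
C = 1 - H(p) where H(p) is binary entropy
H(0.0740) = -0.0740 × log₂(0.0740) - 0.9260 × log₂(0.9260)
H(p) = 0.3807
C = 1 - 0.3807 = 0.6193 bits/use


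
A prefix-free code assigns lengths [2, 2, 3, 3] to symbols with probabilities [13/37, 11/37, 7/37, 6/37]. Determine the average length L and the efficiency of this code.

Average length L = Σ p_i × l_i = 2.3514 bits
Entropy H = 1.9305 bits
Efficiency η = H/L × 100% = 82.10%


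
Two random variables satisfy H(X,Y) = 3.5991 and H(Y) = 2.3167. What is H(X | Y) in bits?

Chain rule: H(X,Y) = H(X|Y) + H(Y)
H(X|Y) = H(X,Y) - H(Y) = 3.5991 - 2.3167 = 1.2824 bits


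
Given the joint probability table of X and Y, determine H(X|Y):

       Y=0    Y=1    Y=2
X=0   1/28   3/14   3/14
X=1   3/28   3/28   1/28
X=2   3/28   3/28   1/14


H(X|Y) = Σ_y p(y) H(X|Y=y)
  p(Y=0) = 1/4, H(X|Y=0) = 1.4488
  p(Y=1) = 3/7, H(X|Y=1) = 1.5000
  p(Y=2) = 9/28, H(X|Y=2) = 1.2244
H(X|Y) = 0.2500×1.4488 + 0.4286×1.5000 + 0.3214×1.2244 = 1.3986 bits


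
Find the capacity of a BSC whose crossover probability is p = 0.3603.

For BSC with error probability p:
C = 1 - H(p) where H(p) is binary entropy
H(0.3603) = -0.3603 × log₂(0.3603) - 0.6397 × log₂(0.6397)
H(p) = 0.9429
C = 1 - 0.9429 = 0.0571 bits/use


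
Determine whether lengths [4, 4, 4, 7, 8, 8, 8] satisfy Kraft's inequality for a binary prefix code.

Kraft inequality: Σ 2^(-l_i) ≤ 1 for prefix-free code
Calculating: 2^(-4) + 2^(-4) + 2^(-4) + 2^(-7) + 2^(-8) + 2^(-8) + 2^(-8)
= 0.0625 + 0.0625 + 0.0625 + 0.0078125 + 0.00390625 + 0.00390625 + 0.00390625
= 0.2070
Since 0.2070 ≤ 1, prefix-free code exists


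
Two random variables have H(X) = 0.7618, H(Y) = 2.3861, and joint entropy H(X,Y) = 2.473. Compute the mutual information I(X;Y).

I(X;Y) = H(X) + H(Y) - H(X,Y)
I(X;Y) = 0.7618 + 2.3861 - 2.473 = 0.6749 bits


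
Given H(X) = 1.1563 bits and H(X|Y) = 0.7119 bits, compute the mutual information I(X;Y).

I(X;Y) = H(X) - H(X|Y)
I(X;Y) = 1.1563 - 0.7119 = 0.4444 bits


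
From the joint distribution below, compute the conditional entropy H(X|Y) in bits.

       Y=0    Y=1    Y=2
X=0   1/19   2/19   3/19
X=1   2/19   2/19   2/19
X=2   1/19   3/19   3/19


H(X|Y) = Σ_y p(y) H(X|Y=y)
  p(Y=0) = 4/19, H(X|Y=0) = 1.5000
  p(Y=1) = 7/19, H(X|Y=1) = 1.5567
  p(Y=2) = 8/19, H(X|Y=2) = 1.5613
H(X|Y) = 0.2105×1.5000 + 0.3684×1.5567 + 0.4211×1.5613 = 1.5467 bits


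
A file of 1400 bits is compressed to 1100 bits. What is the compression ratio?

Compression ratio = Original / Compressed
= 1400 / 1100 = 1.27:1


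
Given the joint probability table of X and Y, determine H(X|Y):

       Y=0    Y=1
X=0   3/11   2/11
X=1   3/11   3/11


H(X|Y) = Σ_y p(y) H(X|Y=y)
  p(Y=0) = 6/11, H(X|Y=0) = 1.0000
  p(Y=1) = 5/11, H(X|Y=1) = 0.9710
H(X|Y) = 0.5455×1.0000 + 0.4545×0.9710 = 0.9868 bits


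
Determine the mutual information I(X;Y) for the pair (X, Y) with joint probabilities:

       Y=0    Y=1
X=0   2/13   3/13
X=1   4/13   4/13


H(X) = 0.9612, H(Y) = 0.9957, H(X,Y) = 1.9501
I(X;Y) = H(X) + H(Y) - H(X,Y) = 0.0069 bits


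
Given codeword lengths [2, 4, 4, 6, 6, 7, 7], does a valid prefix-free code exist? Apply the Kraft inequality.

Kraft inequality: Σ 2^(-l_i) ≤ 1 for prefix-free code
Calculating: 2^(-2) + 2^(-4) + 2^(-4) + 2^(-6) + 2^(-6) + 2^(-7) + 2^(-7)
= 0.25 + 0.0625 + 0.0625 + 0.015625 + 0.015625 + 0.0078125 + 0.0078125
= 0.4219
Since 0.4219 ≤ 1, prefix-free code exists


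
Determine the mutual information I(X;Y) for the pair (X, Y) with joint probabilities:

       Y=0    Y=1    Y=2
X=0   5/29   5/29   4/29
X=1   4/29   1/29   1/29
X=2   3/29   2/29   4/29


H(X) = 1.5014, H(Y) = 1.5632, H(X,Y) = 2.9968
I(X;Y) = H(X) + H(Y) - H(X,Y) = 0.0677 bits


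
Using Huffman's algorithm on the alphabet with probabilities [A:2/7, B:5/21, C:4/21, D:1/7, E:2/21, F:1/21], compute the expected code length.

Huffman tree construction:
Combine smallest probabilities repeatedly
Resulting codes:
  A: 10 (length 2)
  B: 01 (length 2)
  C: 00 (length 2)
  D: 110 (length 3)
  E: 1111 (length 4)
  F: 1110 (length 4)
Average length = Σ p(s) × length(s) = 2.4286 bits


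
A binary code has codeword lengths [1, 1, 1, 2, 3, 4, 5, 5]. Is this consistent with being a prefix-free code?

Kraft inequality: Σ 2^(-l_i) ≤ 1 for prefix-free code
Calculating: 2^(-1) + 2^(-1) + 2^(-1) + 2^(-2) + 2^(-3) + 2^(-4) + 2^(-5) + 2^(-5)
= 0.5 + 0.5 + 0.5 + 0.25 + 0.125 + 0.0625 + 0.03125 + 0.03125
= 2.0000
Since 2.0000 > 1, prefix-free code does not exist


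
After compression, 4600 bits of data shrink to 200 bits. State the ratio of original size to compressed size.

Compression ratio = Original / Compressed
= 4600 / 200 = 23.00:1


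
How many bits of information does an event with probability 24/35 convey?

Information content I(x) = -log₂(p(x))
I = -log₂(24/35) = -log₂(0.6857)
I = 0.5443 bits


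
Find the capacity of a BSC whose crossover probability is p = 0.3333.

For BSC with error probability p:
C = 1 - H(p) where H(p) is binary entropy
H(0.3333) = -0.3333 × log₂(0.3333) - 0.6667 × log₂(0.6667)
H(p) = 0.9183
C = 1 - 0.9183 = 0.0817 bits/use


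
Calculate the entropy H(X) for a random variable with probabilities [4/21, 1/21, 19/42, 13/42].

H(X) = -Σ p(x) log₂ p(x)
  -4/21 × log₂(4/21) = 0.4557
  -1/21 × log₂(1/21) = 0.2092
  -19/42 × log₂(19/42) = 0.5177
  -13/42 × log₂(13/42) = 0.5237
H(X) = 1.7062 bits


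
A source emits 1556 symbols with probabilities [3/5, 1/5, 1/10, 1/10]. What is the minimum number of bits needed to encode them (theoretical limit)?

Entropy H = 1.5710 bits/symbol
Minimum bits = H × n = 1.5710 × 1556
= 2444.40 bits


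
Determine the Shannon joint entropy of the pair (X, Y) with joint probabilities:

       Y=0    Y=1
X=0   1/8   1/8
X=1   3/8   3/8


H(X,Y) = -Σ p(x,y) log₂ p(x,y)
  p(0,0)=1/8: -0.1250 × log₂(0.1250) = 0.3750
  p(0,1)=1/8: -0.1250 × log₂(0.1250) = 0.3750
  p(1,0)=3/8: -0.3750 × log₂(0.3750) = 0.5306
  p(1,1)=3/8: -0.3750 × log₂(0.3750) = 0.5306
H(X,Y) = 1.8113 bits


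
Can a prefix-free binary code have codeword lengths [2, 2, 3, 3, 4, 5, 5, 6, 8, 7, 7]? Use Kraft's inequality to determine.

Kraft inequality: Σ 2^(-l_i) ≤ 1 for prefix-free code
Calculating: 2^(-2) + 2^(-2) + 2^(-3) + 2^(-3) + 2^(-4) + 2^(-5) + 2^(-5) + 2^(-6) + 2^(-8) + 2^(-7) + 2^(-7)
= 0.25 + 0.25 + 0.125 + 0.125 + 0.0625 + 0.03125 + 0.03125 + 0.015625 + 0.00390625 + 0.0078125 + 0.0078125
= 0.9102
Since 0.9102 ≤ 1, prefix-free code exists


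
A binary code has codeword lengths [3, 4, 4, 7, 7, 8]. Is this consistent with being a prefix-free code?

Kraft inequality: Σ 2^(-l_i) ≤ 1 for prefix-free code
Calculating: 2^(-3) + 2^(-4) + 2^(-4) + 2^(-7) + 2^(-7) + 2^(-8)
= 0.125 + 0.0625 + 0.0625 + 0.0078125 + 0.0078125 + 0.00390625
= 0.2695
Since 0.2695 ≤ 1, prefix-free code exists


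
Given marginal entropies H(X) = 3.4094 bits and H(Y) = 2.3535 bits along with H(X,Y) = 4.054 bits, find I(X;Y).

I(X;Y) = H(X) + H(Y) - H(X,Y)
I(X;Y) = 3.4094 + 2.3535 - 4.054 = 1.7089 bits


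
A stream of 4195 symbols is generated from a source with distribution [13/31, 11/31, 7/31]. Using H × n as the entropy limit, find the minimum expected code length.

Entropy H = 1.5409 bits/symbol
Minimum bits = H × n = 1.5409 × 4195
= 6464.24 bits


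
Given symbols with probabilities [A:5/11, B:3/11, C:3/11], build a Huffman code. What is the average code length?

Huffman tree construction:
Combine smallest probabilities repeatedly
Resulting codes:
  A: 0 (length 1)
  B: 10 (length 2)
  C: 11 (length 2)
Average length = Σ p(s) × length(s) = 1.5455 bits


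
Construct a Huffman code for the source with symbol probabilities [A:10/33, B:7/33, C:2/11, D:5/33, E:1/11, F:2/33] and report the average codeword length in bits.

Huffman tree construction:
Combine smallest probabilities repeatedly
Resulting codes:
  A: 10 (length 2)
  B: 01 (length 2)
  C: 00 (length 2)
  D: 110 (length 3)
  E: 1111 (length 4)
  F: 1110 (length 4)
Average length = Σ p(s) × length(s) = 2.4545 bits


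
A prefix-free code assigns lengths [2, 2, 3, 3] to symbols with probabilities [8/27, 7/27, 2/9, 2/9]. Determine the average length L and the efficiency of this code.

Average length L = Σ p_i × l_i = 2.4444 bits
Entropy H = 1.9893 bits
Efficiency η = H/L × 100% = 81.38%


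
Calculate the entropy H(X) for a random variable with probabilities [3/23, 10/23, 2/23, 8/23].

H(X) = -Σ p(x) log₂ p(x)
  -3/23 × log₂(3/23) = 0.3833
  -10/23 × log₂(10/23) = 0.5224
  -2/23 × log₂(2/23) = 0.3064
  -8/23 × log₂(8/23) = 0.5299
H(X) = 1.7421 bits


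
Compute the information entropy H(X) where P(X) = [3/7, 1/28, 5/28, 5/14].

H(X) = -Σ p(x) log₂ p(x)
  -3/7 × log₂(3/7) = 0.5239
  -1/28 × log₂(1/28) = 0.1717
  -5/28 × log₂(5/28) = 0.4438
  -5/14 × log₂(5/14) = 0.5305
H(X) = 1.6699 bits


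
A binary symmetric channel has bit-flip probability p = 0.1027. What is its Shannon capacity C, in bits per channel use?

For BSC with error probability p:
C = 1 - H(p) where H(p) is binary entropy
H(0.1027) = -0.1027 × log₂(0.1027) - 0.8973 × log₂(0.8973)
H(p) = 0.4775
C = 1 - 0.4775 = 0.5225 bits/use


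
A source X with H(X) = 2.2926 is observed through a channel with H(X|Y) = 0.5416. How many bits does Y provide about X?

I(X;Y) = H(X) - H(X|Y)
I(X;Y) = 2.2926 - 0.5416 = 1.751 bits


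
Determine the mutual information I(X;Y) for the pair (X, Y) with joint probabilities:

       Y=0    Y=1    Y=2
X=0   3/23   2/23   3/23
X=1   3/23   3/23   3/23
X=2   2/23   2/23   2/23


H(X) = 1.5653, H(Y) = 1.5822, H(X,Y) = 3.1421
I(X;Y) = H(X) + H(Y) - H(X,Y) = 0.0055 bits


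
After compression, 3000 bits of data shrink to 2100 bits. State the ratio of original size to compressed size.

Compression ratio = Original / Compressed
= 3000 / 2100 = 1.43:1


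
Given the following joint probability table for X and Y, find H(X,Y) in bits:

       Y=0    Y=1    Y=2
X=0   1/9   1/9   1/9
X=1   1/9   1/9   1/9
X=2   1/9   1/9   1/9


H(X,Y) = -Σ p(x,y) log₂ p(x,y)
  p(0,0)=1/9: -0.1111 × log₂(0.1111) = 0.3522
  p(0,1)=1/9: -0.1111 × log₂(0.1111) = 0.3522
  p(0,2)=1/9: -0.1111 × log₂(0.1111) = 0.3522
  p(1,0)=1/9: -0.1111 × log₂(0.1111) = 0.3522
  p(1,1)=1/9: -0.1111 × log₂(0.1111) = 0.3522
  p(1,2)=1/9: -0.1111 × log₂(0.1111) = 0.3522
  p(2,0)=1/9: -0.1111 × log₂(0.1111) = 0.3522
  p(2,1)=1/9: -0.1111 × log₂(0.1111) = 0.3522
  p(2,2)=1/9: -0.1111 × log₂(0.1111) = 0.3522
H(X,Y) = 3.1699 bits


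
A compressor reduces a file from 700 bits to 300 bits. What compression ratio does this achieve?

Compression ratio = Original / Compressed
= 700 / 300 = 2.33:1


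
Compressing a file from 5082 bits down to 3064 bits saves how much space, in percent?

Space savings = (1 - Compressed/Original) × 100%
= (1 - 3064/5082) × 100%
= 39.71%


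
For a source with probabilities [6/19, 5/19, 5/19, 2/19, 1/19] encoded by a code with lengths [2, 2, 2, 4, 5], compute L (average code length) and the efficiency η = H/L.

Average length L = Σ p_i × l_i = 2.3684 bits
Entropy H = 2.1043 bits
Efficiency η = H/L × 100% = 88.85%


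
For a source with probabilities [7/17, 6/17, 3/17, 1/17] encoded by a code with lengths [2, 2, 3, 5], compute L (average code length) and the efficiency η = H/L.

Average length L = Σ p_i × l_i = 2.3529 bits
Entropy H = 1.7395 bits
Efficiency η = H/L × 100% = 73.93%


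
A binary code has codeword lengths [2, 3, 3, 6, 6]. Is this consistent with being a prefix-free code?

Kraft inequality: Σ 2^(-l_i) ≤ 1 for prefix-free code
Calculating: 2^(-2) + 2^(-3) + 2^(-3) + 2^(-6) + 2^(-6)
= 0.25 + 0.125 + 0.125 + 0.015625 + 0.015625
= 0.5312
Since 0.5312 ≤ 1, prefix-free code exists


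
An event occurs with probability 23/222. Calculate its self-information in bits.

Information content I(x) = -log₂(p(x))
I = -log₂(23/222) = -log₂(0.1036)
I = 3.2709 bits


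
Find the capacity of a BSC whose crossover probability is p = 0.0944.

For BSC with error probability p:
C = 1 - H(p) where H(p) is binary entropy
H(0.0944) = -0.0944 × log₂(0.0944) - 0.9056 × log₂(0.9056)
H(p) = 0.4510
C = 1 - 0.4510 = 0.5490 bits/use


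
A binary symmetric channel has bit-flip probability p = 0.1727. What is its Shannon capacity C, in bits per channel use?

For BSC with error probability p:
C = 1 - H(p) where H(p) is binary entropy
H(0.1727) = -0.1727 × log₂(0.1727) - 0.8273 × log₂(0.8273)
H(p) = 0.6638
C = 1 - 0.6638 = 0.3362 bits/use


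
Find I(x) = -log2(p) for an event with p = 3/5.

Information content I(x) = -log₂(p(x))
I = -log₂(3/5) = -log₂(0.6000)
I = 0.7370 bits


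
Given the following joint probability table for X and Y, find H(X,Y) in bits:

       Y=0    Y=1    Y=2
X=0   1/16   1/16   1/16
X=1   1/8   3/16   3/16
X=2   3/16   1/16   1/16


H(X,Y) = -Σ p(x,y) log₂ p(x,y)
  p(0,0)=1/16: -0.0625 × log₂(0.0625) = 0.2500
  p(0,1)=1/16: -0.0625 × log₂(0.0625) = 0.2500
  p(0,2)=1/16: -0.0625 × log₂(0.0625) = 0.2500
  p(1,0)=1/8: -0.1250 × log₂(0.1250) = 0.3750
  p(1,1)=3/16: -0.1875 × log₂(0.1875) = 0.4528
  p(1,2)=3/16: -0.1875 × log₂(0.1875) = 0.4528
  p(2,0)=3/16: -0.1875 × log₂(0.1875) = 0.4528
  p(2,1)=1/16: -0.0625 × log₂(0.0625) = 0.2500
  p(2,2)=1/16: -0.0625 × log₂(0.0625) = 0.2500
H(X,Y) = 2.9835 bits


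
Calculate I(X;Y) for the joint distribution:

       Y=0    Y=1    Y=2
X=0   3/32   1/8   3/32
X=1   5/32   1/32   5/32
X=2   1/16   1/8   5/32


H(X) = 1.5835, H(Y) = 1.5671, H(X,Y) = 3.0519
I(X;Y) = H(X) + H(Y) - H(X,Y) = 0.0987 bits


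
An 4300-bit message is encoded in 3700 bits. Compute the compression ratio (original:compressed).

Compression ratio = Original / Compressed
= 4300 / 3700 = 1.16:1


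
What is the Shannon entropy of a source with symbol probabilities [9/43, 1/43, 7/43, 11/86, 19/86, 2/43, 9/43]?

H(X) = -Σ p(x) log₂ p(x)
  -9/43 × log₂(9/43) = 0.4723
  -1/43 × log₂(1/43) = 0.1262
  -7/43 × log₂(7/43) = 0.4263
  -11/86 × log₂(11/86) = 0.3795
  -19/86 × log₂(19/86) = 0.4813
  -2/43 × log₂(2/43) = 0.2059
  -9/43 × log₂(9/43) = 0.4723
H(X) = 2.5637 bits


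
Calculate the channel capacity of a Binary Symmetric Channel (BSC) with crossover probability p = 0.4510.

For BSC with error probability p:
C = 1 - H(p) where H(p) is binary entropy
H(0.4510) = -0.4510 × log₂(0.4510) - 0.5490 × log₂(0.5490)
H(p) = 0.9931
C = 1 - 0.9931 = 0.0069 bits/use


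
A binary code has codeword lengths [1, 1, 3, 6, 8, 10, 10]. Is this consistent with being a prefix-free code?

Kraft inequality: Σ 2^(-l_i) ≤ 1 for prefix-free code
Calculating: 2^(-1) + 2^(-1) + 2^(-3) + 2^(-6) + 2^(-8) + 2^(-10) + 2^(-10)
= 0.5 + 0.5 + 0.125 + 0.015625 + 0.00390625 + 0.0009765625 + 0.0009765625
= 1.1465
Since 1.1465 > 1, prefix-free code does not exist


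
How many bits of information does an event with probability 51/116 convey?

Information content I(x) = -log₂(p(x))
I = -log₂(51/116) = -log₂(0.4397)
I = 1.1856 bits


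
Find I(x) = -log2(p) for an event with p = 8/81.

Information content I(x) = -log₂(p(x))
I = -log₂(8/81) = -log₂(0.0988)
I = 3.3399 bits


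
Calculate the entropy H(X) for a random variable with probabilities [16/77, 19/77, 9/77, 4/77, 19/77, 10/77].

H(X) = -Σ p(x) log₂ p(x)
  -16/77 × log₂(16/77) = 0.4710
  -19/77 × log₂(19/77) = 0.4982
  -9/77 × log₂(9/77) = 0.3620
  -4/77 × log₂(4/77) = 0.2217
  -19/77 × log₂(19/77) = 0.4982
  -10/77 × log₂(10/77) = 0.3824
H(X) = 2.4334 bits


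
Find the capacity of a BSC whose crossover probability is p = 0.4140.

For BSC with error probability p:
C = 1 - H(p) where H(p) is binary entropy
H(0.4140) = -0.4140 × log₂(0.4140) - 0.5860 × log₂(0.5860)
H(p) = 0.9786
C = 1 - 0.9786 = 0.0214 bits/use


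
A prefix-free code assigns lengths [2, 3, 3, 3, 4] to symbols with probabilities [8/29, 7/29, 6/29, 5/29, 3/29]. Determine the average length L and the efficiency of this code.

Average length L = Σ p_i × l_i = 2.8276 bits
Entropy H = 2.2536 bits
Efficiency η = H/L × 100% = 79.70%


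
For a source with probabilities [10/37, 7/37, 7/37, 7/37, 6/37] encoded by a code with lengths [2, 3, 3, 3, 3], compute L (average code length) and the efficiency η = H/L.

Average length L = Σ p_i × l_i = 2.7297 bits
Entropy H = 2.2991 bits
Efficiency η = H/L × 100% = 84.22%


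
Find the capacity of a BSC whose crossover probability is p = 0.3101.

For BSC with error probability p:
C = 1 - H(p) where H(p) is binary entropy
H(0.3101) = -0.3101 × log₂(0.3101) - 0.6899 × log₂(0.6899)
H(p) = 0.8933
C = 1 - 0.8933 = 0.1067 bits/use


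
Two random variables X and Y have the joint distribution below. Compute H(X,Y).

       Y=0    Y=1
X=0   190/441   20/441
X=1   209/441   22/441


H(X,Y) = -Σ p(x,y) log₂ p(x,y)
  p(0,0)=190/441: -0.4308 × log₂(0.4308) = 0.5234
  p(0,1)=20/441: -0.0454 × log₂(0.0454) = 0.2024
  p(1,0)=209/441: -0.4739 × log₂(0.4739) = 0.5105
  p(1,1)=22/441: -0.0499 × log₂(0.0499) = 0.2158
H(X,Y) = 1.4521 bits


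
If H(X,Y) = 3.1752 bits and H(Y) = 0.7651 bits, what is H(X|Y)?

Chain rule: H(X,Y) = H(X|Y) + H(Y)
H(X|Y) = H(X,Y) - H(Y) = 3.1752 - 0.7651 = 2.4101 bits


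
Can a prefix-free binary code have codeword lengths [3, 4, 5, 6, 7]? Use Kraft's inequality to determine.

Kraft inequality: Σ 2^(-l_i) ≤ 1 for prefix-free code
Calculating: 2^(-3) + 2^(-4) + 2^(-5) + 2^(-6) + 2^(-7)
= 0.125 + 0.0625 + 0.03125 + 0.015625 + 0.0078125
= 0.2422
Since 0.2422 ≤ 1, prefix-free code exists


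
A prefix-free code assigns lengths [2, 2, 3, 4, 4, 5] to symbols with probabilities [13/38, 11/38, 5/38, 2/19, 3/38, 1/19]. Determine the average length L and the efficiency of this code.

Average length L = Σ p_i × l_i = 2.6579 bits
Entropy H = 2.2868 bits
Efficiency η = H/L × 100% = 86.04%


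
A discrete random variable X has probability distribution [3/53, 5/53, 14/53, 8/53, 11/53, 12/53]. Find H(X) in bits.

H(X) = -Σ p(x) log₂ p(x)
  -3/53 × log₂(3/53) = 0.2345
  -5/53 × log₂(5/53) = 0.3213
  -14/53 × log₂(14/53) = 0.5073
  -8/53 × log₂(8/53) = 0.4118
  -11/53 × log₂(11/53) = 0.4708
  -12/53 × log₂(12/53) = 0.4852
H(X) = 2.4309 bits


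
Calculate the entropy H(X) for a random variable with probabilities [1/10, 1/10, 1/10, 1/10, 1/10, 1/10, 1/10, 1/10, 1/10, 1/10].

H(X) = -Σ p(x) log₂ p(x)
  -1/10 × log₂(1/10) = 0.3322
  -1/10 × log₂(1/10) = 0.3322
  -1/10 × log₂(1/10) = 0.3322
  -1/10 × log₂(1/10) = 0.3322
  -1/10 × log₂(1/10) = 0.3322
  -1/10 × log₂(1/10) = 0.3322
  -1/10 × log₂(1/10) = 0.3322
  -1/10 × log₂(1/10) = 0.3322
  -1/10 × log₂(1/10) = 0.3322
  -1/10 × log₂(1/10) = 0.3322
H(X) = 3.3219 bits


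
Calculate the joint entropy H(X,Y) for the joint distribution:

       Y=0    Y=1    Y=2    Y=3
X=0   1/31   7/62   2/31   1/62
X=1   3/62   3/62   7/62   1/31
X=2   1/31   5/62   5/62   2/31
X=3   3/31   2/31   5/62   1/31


H(X,Y) = -Σ p(x,y) log₂ p(x,y)
  p(0,0)=1/31: -0.0323 × log₂(0.0323) = 0.1598
  p(0,1)=7/62: -0.1129 × log₂(0.1129) = 0.3553
  p(0,2)=2/31: -0.0645 × log₂(0.0645) = 0.2551
  p(0,3)=1/62: -0.0161 × log₂(0.0161) = 0.0960
  p(1,0)=3/62: -0.0484 × log₂(0.0484) = 0.2114
  p(1,1)=3/62: -0.0484 × log₂(0.0484) = 0.2114
  p(1,2)=7/62: -0.1129 × log₂(0.1129) = 0.3553
  p(1,3)=1/31: -0.0323 × log₂(0.0323) = 0.1598
  p(2,0)=1/31: -0.0323 × log₂(0.0323) = 0.1598
  p(2,1)=5/62: -0.0806 × log₂(0.0806) = 0.2929
  p(2,2)=5/62: -0.0806 × log₂(0.0806) = 0.2929
  p(2,3)=2/31: -0.0645 × log₂(0.0645) = 0.2551
  p(3,0)=3/31: -0.0968 × log₂(0.0968) = 0.3261
  p(3,1)=2/31: -0.0645 × log₂(0.0645) = 0.2551
  p(3,2)=5/62: -0.0806 × log₂(0.0806) = 0.2929
  p(3,3)=1/31: -0.0323 × log₂(0.0323) = 0.1598
H(X,Y) = 3.8389 bits


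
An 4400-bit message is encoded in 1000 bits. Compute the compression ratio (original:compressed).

Compression ratio = Original / Compressed
= 4400 / 1000 = 4.40:1


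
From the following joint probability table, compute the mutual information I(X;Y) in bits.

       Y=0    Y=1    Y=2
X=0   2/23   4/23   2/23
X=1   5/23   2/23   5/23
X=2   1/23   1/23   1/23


H(X) = 1.4029, H(Y) = 1.5822, H(X,Y) = 2.9053
I(X;Y) = H(X) + H(Y) - H(X,Y) = 0.0798 bits


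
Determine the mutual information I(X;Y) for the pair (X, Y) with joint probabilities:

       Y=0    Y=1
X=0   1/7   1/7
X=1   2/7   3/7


H(X) = 0.8631, H(Y) = 0.9852, H(X,Y) = 1.8424
I(X;Y) = H(X) + H(Y) - H(X,Y) = 0.0060 bits


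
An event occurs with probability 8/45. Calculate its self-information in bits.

Information content I(x) = -log₂(p(x))
I = -log₂(8/45) = -log₂(0.1778)
I = 2.4919 bits


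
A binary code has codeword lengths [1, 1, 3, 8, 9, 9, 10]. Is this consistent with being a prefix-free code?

Kraft inequality: Σ 2^(-l_i) ≤ 1 for prefix-free code
Calculating: 2^(-1) + 2^(-1) + 2^(-3) + 2^(-8) + 2^(-9) + 2^(-9) + 2^(-10)
= 0.5 + 0.5 + 0.125 + 0.00390625 + 0.001953125 + 0.001953125 + 0.0009765625
= 1.1338
Since 1.1338 > 1, prefix-free code does not exist


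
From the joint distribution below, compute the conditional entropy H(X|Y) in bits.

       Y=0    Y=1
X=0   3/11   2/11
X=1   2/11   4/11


H(X|Y) = Σ_y p(y) H(X|Y=y)
  p(Y=0) = 5/11, H(X|Y=0) = 0.9710
  p(Y=1) = 6/11, H(X|Y=1) = 0.9183
H(X|Y) = 0.4545×0.9710 + 0.5455×0.9183 = 0.9422 bits


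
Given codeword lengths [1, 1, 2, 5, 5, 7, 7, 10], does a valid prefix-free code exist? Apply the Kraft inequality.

Kraft inequality: Σ 2^(-l_i) ≤ 1 for prefix-free code
Calculating: 2^(-1) + 2^(-1) + 2^(-2) + 2^(-5) + 2^(-5) + 2^(-7) + 2^(-7) + 2^(-10)
= 0.5 + 0.5 + 0.25 + 0.03125 + 0.03125 + 0.0078125 + 0.0078125 + 0.0009765625
= 1.3291
Since 1.3291 > 1, prefix-free code does not exist


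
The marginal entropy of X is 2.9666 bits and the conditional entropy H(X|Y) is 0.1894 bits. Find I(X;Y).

I(X;Y) = H(X) - H(X|Y)
I(X;Y) = 2.9666 - 0.1894 = 2.7772 bits


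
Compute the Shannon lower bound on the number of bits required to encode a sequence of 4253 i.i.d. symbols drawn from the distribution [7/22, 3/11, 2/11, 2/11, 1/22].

Entropy H = 2.1339 bits/symbol
Minimum bits = H × n = 2.1339 × 4253
= 9075.56 bits


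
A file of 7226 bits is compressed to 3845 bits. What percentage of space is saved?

Space savings = (1 - Compressed/Original) × 100%
= (1 - 3845/7226) × 100%
= 46.79%


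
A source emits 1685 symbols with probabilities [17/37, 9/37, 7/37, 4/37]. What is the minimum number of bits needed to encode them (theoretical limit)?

Entropy H = 1.8130 bits/symbol
Minimum bits = H × n = 1.8130 × 1685
= 3054.95 bits


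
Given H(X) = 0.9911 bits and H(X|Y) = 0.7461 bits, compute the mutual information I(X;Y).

I(X;Y) = H(X) - H(X|Y)
I(X;Y) = 0.9911 - 0.7461 = 0.245 bits


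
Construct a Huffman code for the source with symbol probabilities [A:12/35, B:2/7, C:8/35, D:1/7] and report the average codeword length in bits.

Huffman tree construction:
Combine smallest probabilities repeatedly
Resulting codes:
  A: 11 (length 2)
  B: 10 (length 2)
  C: 01 (length 2)
  D: 00 (length 2)
Average length = Σ p(s) × length(s) = 2.0000 bits


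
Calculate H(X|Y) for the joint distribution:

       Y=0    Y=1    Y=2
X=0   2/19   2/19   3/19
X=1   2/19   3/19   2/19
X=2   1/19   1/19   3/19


H(X|Y) = Σ_y p(y) H(X|Y=y)
  p(Y=0) = 5/19, H(X|Y=0) = 1.5219
  p(Y=1) = 6/19, H(X|Y=1) = 1.4591
  p(Y=2) = 8/19, H(X|Y=2) = 1.5613
H(X|Y) = 0.2632×1.5219 + 0.3158×1.4591 + 0.4211×1.5613 = 1.5187 bits


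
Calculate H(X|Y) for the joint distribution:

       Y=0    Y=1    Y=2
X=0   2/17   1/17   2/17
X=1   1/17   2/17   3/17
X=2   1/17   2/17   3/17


H(X|Y) = Σ_y p(y) H(X|Y=y)
  p(Y=0) = 4/17, H(X|Y=0) = 1.5000
  p(Y=1) = 5/17, H(X|Y=1) = 1.5219
  p(Y=2) = 8/17, H(X|Y=2) = 1.5613
H(X|Y) = 0.2353×1.5000 + 0.2941×1.5219 + 0.4706×1.5613 = 1.5353 bits


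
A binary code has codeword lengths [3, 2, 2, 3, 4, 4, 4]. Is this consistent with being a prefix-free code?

Kraft inequality: Σ 2^(-l_i) ≤ 1 for prefix-free code
Calculating: 2^(-3) + 2^(-2) + 2^(-2) + 2^(-3) + 2^(-4) + 2^(-4) + 2^(-4)
= 0.125 + 0.25 + 0.25 + 0.125 + 0.0625 + 0.0625 + 0.0625
= 0.9375
Since 0.9375 ≤ 1, prefix-free code exists


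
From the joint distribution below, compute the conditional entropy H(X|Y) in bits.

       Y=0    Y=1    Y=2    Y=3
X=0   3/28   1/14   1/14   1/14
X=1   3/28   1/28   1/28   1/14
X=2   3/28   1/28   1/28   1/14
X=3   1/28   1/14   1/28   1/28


H(X|Y) = Σ_y p(y) H(X|Y=y)
  p(Y=0) = 5/14, H(X|Y=0) = 1.8955
  p(Y=1) = 3/14, H(X|Y=1) = 1.9183
  p(Y=2) = 5/28, H(X|Y=2) = 1.9219
  p(Y=3) = 1/4, H(X|Y=3) = 1.9502
H(X|Y) = 0.3571×1.8955 + 0.2143×1.9183 + 0.1786×1.9219 + 0.2500×1.9502 = 1.9188 bits


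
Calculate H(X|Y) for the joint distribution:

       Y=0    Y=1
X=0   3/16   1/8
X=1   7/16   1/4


H(X|Y) = Σ_y p(y) H(X|Y=y)
  p(Y=0) = 5/8, H(X|Y=0) = 0.8813
  p(Y=1) = 3/8, H(X|Y=1) = 0.9183
H(X|Y) = 0.6250×0.8813 + 0.3750×0.9183 = 0.8952 bits


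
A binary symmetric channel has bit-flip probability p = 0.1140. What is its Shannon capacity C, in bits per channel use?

For BSC with error probability p:
C = 1 - H(p) where H(p) is binary entropy
H(0.1140) = -0.1140 × log₂(0.1140) - 0.8860 × log₂(0.8860)
H(p) = 0.5119
C = 1 - 0.5119 = 0.4881 bits/use


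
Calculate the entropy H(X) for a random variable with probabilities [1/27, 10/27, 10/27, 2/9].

H(X) = -Σ p(x) log₂ p(x)
  -1/27 × log₂(1/27) = 0.1761
  -10/27 × log₂(10/27) = 0.5307
  -10/27 × log₂(10/27) = 0.5307
  -2/9 × log₂(2/9) = 0.4822
H(X) = 1.7198 bits


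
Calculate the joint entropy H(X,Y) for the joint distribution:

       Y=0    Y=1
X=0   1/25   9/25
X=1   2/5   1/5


H(X,Y) = -Σ p(x,y) log₂ p(x,y)
  p(0,0)=1/25: -0.0400 × log₂(0.0400) = 0.1858
  p(0,1)=9/25: -0.3600 × log₂(0.3600) = 0.5306
  p(1,0)=2/5: -0.4000 × log₂(0.4000) = 0.5288
  p(1,1)=1/5: -0.2000 × log₂(0.2000) = 0.4644
H(X,Y) = 1.7095 bits


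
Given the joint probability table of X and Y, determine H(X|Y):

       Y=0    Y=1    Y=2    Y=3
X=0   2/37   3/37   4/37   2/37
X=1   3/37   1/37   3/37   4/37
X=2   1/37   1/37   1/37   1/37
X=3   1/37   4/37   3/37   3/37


H(X|Y) = Σ_y p(y) H(X|Y=y)
  p(Y=0) = 7/37, H(X|Y=0) = 1.8424
  p(Y=1) = 9/37, H(X|Y=1) = 1.7527
  p(Y=2) = 11/37, H(X|Y=2) = 1.8676
  p(Y=3) = 10/37, H(X|Y=3) = 1.8464
H(X|Y) = 0.1892×1.8424 + 0.2432×1.7527 + 0.2973×1.8676 + 0.2703×1.8464 = 1.8292 bits


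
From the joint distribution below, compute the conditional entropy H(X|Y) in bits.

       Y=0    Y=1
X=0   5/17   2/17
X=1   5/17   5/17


H(X|Y) = Σ_y p(y) H(X|Y=y)
  p(Y=0) = 10/17, H(X|Y=0) = 1.0000
  p(Y=1) = 7/17, H(X|Y=1) = 0.8631
H(X|Y) = 0.5882×1.0000 + 0.4118×0.8631 = 0.9436 bits


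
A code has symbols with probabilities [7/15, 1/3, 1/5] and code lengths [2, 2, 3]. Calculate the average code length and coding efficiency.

Average length L = Σ p_i × l_i = 2.2000 bits
Entropy H = 1.5058 bits
Efficiency η = H/L × 100% = 68.45%


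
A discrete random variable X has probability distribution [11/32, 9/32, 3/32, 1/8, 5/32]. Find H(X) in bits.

H(X) = -Σ p(x) log₂ p(x)
  -11/32 × log₂(11/32) = 0.5296
  -9/32 × log₂(9/32) = 0.5147
  -3/32 × log₂(3/32) = 0.3202
  -1/8 × log₂(1/8) = 0.3750
  -5/32 × log₂(5/32) = 0.4184
H(X) = 2.1579 bits


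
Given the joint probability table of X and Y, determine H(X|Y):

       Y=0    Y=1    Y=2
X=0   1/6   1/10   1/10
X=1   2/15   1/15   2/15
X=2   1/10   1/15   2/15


H(X|Y) = Σ_y p(y) H(X|Y=y)
  p(Y=0) = 2/5, H(X|Y=0) = 1.5546
  p(Y=1) = 7/30, H(X|Y=1) = 1.5567
  p(Y=2) = 11/30, H(X|Y=2) = 1.5726
H(X|Y) = 0.4000×1.5546 + 0.2333×1.5567 + 0.3667×1.5726 = 1.5617 bits
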